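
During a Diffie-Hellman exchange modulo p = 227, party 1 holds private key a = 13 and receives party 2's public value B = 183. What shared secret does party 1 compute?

96

Shared key K = 183^13 mod 227.
183^1 ≡ 183 (mod 227)
183^2 = (183^1)^2 ≡ 183^2 = 33489 ≡ 120 (mod 227)
183^4 = (183^2)^2 ≡ 120^2 = 14400 ≡ 99 (mod 227)
183^8 = (183^4)^2 ≡ 99^2 = 9801 ≡ 40 (mod 227)
183^13 = 183^8 · 183^4 · 183^1 ≡ 40 · 99 · 183 ≡ 96 (mod 227).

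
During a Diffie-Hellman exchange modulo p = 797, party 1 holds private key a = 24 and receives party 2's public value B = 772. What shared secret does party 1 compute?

Shared key K = 772^24 mod 797.
772^1 ≡ 772 (mod 797)
772^2 = (772^1)^2 ≡ 772^2 = 595984 ≡ 625 (mod 797)
772^4 = (772^2)^2 ≡ 625^2 = 390625 ≡ 95 (mod 797)
772^8 = (772^4)^2 ≡ 95^2 = 9025 ≡ 258 (mod 797)
772^16 = (772^8)^2 ≡ 258^2 = 66564 ≡ 413 (mod 797)
772^24 = 772^16 · 772^8 ≡ 413 · 258 ≡ 553 (mod 797).

553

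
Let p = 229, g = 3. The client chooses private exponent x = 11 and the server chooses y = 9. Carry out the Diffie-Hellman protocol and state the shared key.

57

The client sends A = g^x mod p = 3^11 mod 229.
3^1 ≡ 3 (mod 229)
3^2 = (3^1)^2 ≡ 3^2 = 9 ≡ 9 (mod 229)
3^4 = (3^2)^2 ≡ 9^2 = 81 ≡ 81 (mod 229)
3^8 = (3^4)^2 ≡ 81^2 = 6561 ≡ 149 (mod 229)
3^11 = 3^8 · 3^2 · 3^1 ≡ 149 · 9 · 3 ≡ 130 (mod 229).
So A = 130. The server then computes K = A^y mod p = 130^9 mod 229.
130^1 ≡ 130 (mod 229)
130^2 = (130^1)^2 ≡ 130^2 = 16900 ≡ 183 (mod 229)
130^4 = (130^2)^2 ≡ 183^2 = 33489 ≡ 55 (mod 229)
130^8 = (130^4)^2 ≡ 55^2 = 3025 ≡ 48 (mod 229)
130^9 = 130^8 · 130^1 ≡ 48 · 130 ≡ 57 (mod 229).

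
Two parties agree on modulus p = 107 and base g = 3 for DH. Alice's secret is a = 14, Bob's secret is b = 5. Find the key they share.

44

Bob sends B = g^b mod p = 3^5 mod 107.
3^1 ≡ 3 (mod 107)
3^2 = (3^1)^2 ≡ 3^2 = 9 ≡ 9 (mod 107)
3^4 = (3^2)^2 ≡ 9^2 = 81 ≡ 81 (mod 107)
3^5 = 3^4 · 3^1 ≡ 81 · 3 ≡ 29 (mod 107).
So B = 29. Alice then computes K = B^a mod p = 29^14 mod 107.
29^1 ≡ 29 (mod 107)
29^2 = (29^1)^2 ≡ 29^2 = 841 ≡ 92 (mod 107)
29^4 = (29^2)^2 ≡ 92^2 = 8464 ≡ 11 (mod 107)
29^8 = (29^4)^2 ≡ 11^2 = 121 ≡ 14 (mod 107)
29^14 = 29^8 · 29^4 · 29^2 ≡ 14 · 11 · 92 ≡ 44 (mod 107).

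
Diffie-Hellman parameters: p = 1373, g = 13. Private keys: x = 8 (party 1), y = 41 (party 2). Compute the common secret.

540

Party 2 sends B = g^y mod p = 13^41 mod 1373.
13^1 ≡ 13 (mod 1373)
13^2 = (13^1)^2 ≡ 13^2 = 169 ≡ 169 (mod 1373)
13^4 = (13^2)^2 ≡ 169^2 = 28561 ≡ 1101 (mod 1373)
13^8 = (13^4)^2 ≡ 1101^2 = 1212201 ≡ 1215 (mod 1373)
13^16 = (13^8)^2 ≡ 1215^2 = 1476225 ≡ 250 (mod 1373)
13^32 = (13^16)^2 ≡ 250^2 = 62500 ≡ 715 (mod 1373)
13^41 = 13^32 · 13^8 · 13^1 ≡ 715 · 1215 · 13 ≡ 500 (mod 1373).
So B = 500. Party 1 then computes K = B^x mod p = 500^8 mod 1373.
500^1 ≡ 500 (mod 1373)
500^2 = (500^1)^2 ≡ 500^2 = 250000 ≡ 114 (mod 1373)
500^4 = (500^2)^2 ≡ 114^2 = 12996 ≡ 639 (mod 1373)
500^8 = (500^4)^2 ≡ 639^2 = 408321 ≡ 540 (mod 1373)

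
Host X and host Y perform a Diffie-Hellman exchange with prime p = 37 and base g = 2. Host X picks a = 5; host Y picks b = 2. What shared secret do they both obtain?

Host X sends A = g^a mod p = 2^5 mod 37.
2^1 ≡ 2 (mod 37)
2^2 = (2^1)^2 ≡ 2^2 = 4 ≡ 4 (mod 37)
2^4 = (2^2)^2 ≡ 4^2 = 16 ≡ 16 (mod 37)
2^5 = 2^4 · 2^1 ≡ 16 · 2 ≡ 32 (mod 37).
So A = 32. Host Y then computes K = A^b mod p = 32^2 mod 37.
32^1 ≡ 32 (mod 37)
32^2 = (32^1)^2 ≡ 32^2 = 1024 ≡ 25 (mod 37)

25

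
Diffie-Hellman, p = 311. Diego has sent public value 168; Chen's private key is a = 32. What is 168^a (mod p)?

168

Shared key K = 168^32 mod 311.
168^1 ≡ 168 (mod 311)
168^2 = (168^1)^2 ≡ 168^2 = 28224 ≡ 234 (mod 311)
168^4 = (168^2)^2 ≡ 234^2 = 54756 ≡ 20 (mod 311)
168^8 = (168^4)^2 ≡ 20^2 = 400 ≡ 89 (mod 311)
168^16 = (168^8)^2 ≡ 89^2 = 7921 ≡ 146 (mod 311)
168^32 = (168^16)^2 ≡ 146^2 = 21316 ≡ 168 (mod 311)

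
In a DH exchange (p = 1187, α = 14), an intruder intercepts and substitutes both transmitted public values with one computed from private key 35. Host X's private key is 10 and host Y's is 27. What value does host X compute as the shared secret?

Host X receives an intruder's public value M = 14^35 mod 1187 instead of the honest one.
14^1 ≡ 14 (mod 1187)
14^2 = (14^1)^2 ≡ 14^2 = 196 ≡ 196 (mod 1187)
14^4 = (14^2)^2 ≡ 196^2 = 38416 ≡ 432 (mod 1187)
14^8 = (14^4)^2 ≡ 432^2 = 186624 ≡ 265 (mod 1187)
14^16 = (14^8)^2 ≡ 265^2 = 70225 ≡ 192 (mod 1187)
14^32 = (14^16)^2 ≡ 192^2 = 36864 ≡ 67 (mod 1187)
14^35 = 14^32 · 14^2 · 14^1 ≡ 67 · 196 · 14 ≡ 1050 (mod 1187).
So M = 1050. Host X computes K = M^10 mod 1187.
1050^1 ≡ 1050 (mod 1187)
1050^2 = (1050^1)^2 ≡ 1050^2 = 1102500 ≡ 964 (mod 1187)
1050^4 = (1050^2)^2 ≡ 964^2 = 929296 ≡ 1062 (mod 1187)
1050^8 = (1050^4)^2 ≡ 1062^2 = 1127844 ≡ 194 (mod 1187)
1050^10 = 1050^8 · 1050^2 ≡ 194 · 964 ≡ 657 (mod 1187).

657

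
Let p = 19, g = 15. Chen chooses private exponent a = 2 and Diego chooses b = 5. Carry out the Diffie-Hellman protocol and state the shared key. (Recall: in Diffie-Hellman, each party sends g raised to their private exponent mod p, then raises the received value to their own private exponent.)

Chen sends A = g^a mod p = 15^2 mod 19.
15^1 ≡ 15 (mod 19)
15^2 = (15^1)^2 ≡ 15^2 = 225 ≡ 16 (mod 19)
So A = 16. Diego then computes K = A^b mod p = 16^5 mod 19.
16^1 ≡ 16 (mod 19)
16^2 = (16^1)^2 ≡ 16^2 = 256 ≡ 9 (mod 19)
16^4 = (16^2)^2 ≡ 9^2 = 81 ≡ 5 (mod 19)
16^5 = 16^4 · 16^1 ≡ 5 · 16 ≡ 4 (mod 19).

4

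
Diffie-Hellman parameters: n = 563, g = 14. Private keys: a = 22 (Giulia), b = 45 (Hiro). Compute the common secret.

181

Hiro sends B = g^b mod n = 14^45 mod 563.
14^1 ≡ 14 (mod 563)
14^2 = (14^1)^2 ≡ 14^2 = 196 ≡ 196 (mod 563)
14^4 = (14^2)^2 ≡ 196^2 = 38416 ≡ 132 (mod 563)
14^8 = (14^4)^2 ≡ 132^2 = 17424 ≡ 534 (mod 563)
14^16 = (14^8)^2 ≡ 534^2 = 285156 ≡ 278 (mod 563)
14^32 = (14^16)^2 ≡ 278^2 = 77284 ≡ 153 (mod 563)
14^45 = 14^32 · 14^8 · 14^4 · 14^1 ≡ 153 · 534 · 132 · 14 ≡ 519 (mod 563).
So B = 519. Giulia then computes K = B^a mod n = 519^22 mod 563.
519^1 ≡ 519 (mod 563)
519^2 = (519^1)^2 ≡ 519^2 = 269361 ≡ 247 (mod 563)
519^4 = (519^2)^2 ≡ 247^2 = 61009 ≡ 205 (mod 563)
519^8 = (519^4)^2 ≡ 205^2 = 42025 ≡ 363 (mod 563)
519^16 = (519^8)^2 ≡ 363^2 = 131769 ≡ 27 (mod 563)
519^22 = 519^16 · 519^4 · 519^2 ≡ 27 · 205 · 247 ≡ 181 (mod 563).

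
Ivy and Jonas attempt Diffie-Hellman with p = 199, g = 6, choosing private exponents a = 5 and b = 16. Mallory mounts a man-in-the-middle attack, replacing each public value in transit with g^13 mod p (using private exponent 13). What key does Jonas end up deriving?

26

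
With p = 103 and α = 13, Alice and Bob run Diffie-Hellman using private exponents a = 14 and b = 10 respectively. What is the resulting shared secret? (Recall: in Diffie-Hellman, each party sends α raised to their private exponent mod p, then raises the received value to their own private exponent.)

Bob sends B = α^b mod p = 13^10 mod 103.
13^1 ≡ 13 (mod 103)
13^2 = (13^1)^2 ≡ 13^2 = 169 ≡ 66 (mod 103)
13^4 = (13^2)^2 ≡ 66^2 = 4356 ≡ 30 (mod 103)
13^8 = (13^4)^2 ≡ 30^2 = 900 ≡ 76 (mod 103)
13^10 = 13^8 · 13^2 ≡ 76 · 66 ≡ 72 (mod 103).
So B = 72. Alice then computes K = B^a mod p = 72^14 mod 103.
72^1 ≡ 72 (mod 103)
72^2 = (72^1)^2 ≡ 72^2 = 5184 ≡ 34 (mod 103)
72^4 = (72^2)^2 ≡ 34^2 = 1156 ≡ 23 (mod 103)
72^8 = (72^4)^2 ≡ 23^2 = 529 ≡ 14 (mod 103)
72^14 = 72^8 · 72^4 · 72^2 ≡ 14 · 23 · 34 ≡ 30 (mod 103).

30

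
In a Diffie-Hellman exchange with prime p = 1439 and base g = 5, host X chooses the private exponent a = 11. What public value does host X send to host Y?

Public value = 5^11 mod 1439.
5^1 ≡ 5 (mod 1439)
5^2 = (5^1)^2 ≡ 5^2 = 25 ≡ 25 (mod 1439)
5^4 = (5^2)^2 ≡ 25^2 = 625 ≡ 625 (mod 1439)
5^8 = (5^4)^2 ≡ 625^2 = 390625 ≡ 656 (mod 1439)
5^11 = 5^8 · 5^2 · 5^1 ≡ 656 · 25 · 5 ≡ 1416 (mod 1439).

1416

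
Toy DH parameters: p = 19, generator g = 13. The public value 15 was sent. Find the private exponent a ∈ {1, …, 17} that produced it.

13

Try successive powers of 13 modulo 19:
13^1 ≡ 13
13^2 ≡ 17
13^3 ≡ 12
13^4 ≡ 4
13^5 ≡ 14
13^6 ≡ 11
13^7 ≡ 10
13^8 ≡ 16
13^9 ≡ 18
13^10 ≡ 6
13^11 ≡ 2
13^12 ≡ 7
13^13 ≡ 15
Found: a = 13.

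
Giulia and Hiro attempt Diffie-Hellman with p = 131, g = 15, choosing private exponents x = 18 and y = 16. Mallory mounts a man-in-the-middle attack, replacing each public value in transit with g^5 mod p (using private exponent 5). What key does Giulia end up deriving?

Giulia receives Mallory's public value M = 15^5 mod 131 instead of the honest one.
15^1 ≡ 15 (mod 131)
15^2 = (15^1)^2 ≡ 15^2 = 225 ≡ 94 (mod 131)
15^4 = (15^2)^2 ≡ 94^2 = 8836 ≡ 59 (mod 131)
15^5 = 15^4 · 15^1 ≡ 59 · 15 ≡ 99 (mod 131).
So M = 99. Giulia computes K = M^18 mod 131.
99^1 ≡ 99 (mod 131)
99^2 = (99^1)^2 ≡ 99^2 = 9801 ≡ 107 (mod 131)
99^4 = (99^2)^2 ≡ 107^2 = 11449 ≡ 52 (mod 131)
99^8 = (99^4)^2 ≡ 52^2 = 2704 ≡ 84 (mod 131)
99^16 = (99^8)^2 ≡ 84^2 = 7056 ≡ 113 (mod 131)
99^18 = 99^16 · 99^2 ≡ 113 · 107 ≡ 39 (mod 131).

39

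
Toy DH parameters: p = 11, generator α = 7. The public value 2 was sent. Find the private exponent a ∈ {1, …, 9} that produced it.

3

Try successive powers of 7 modulo 11:
7^1 ≡ 7
7^2 ≡ 5
7^3 ≡ 2
Found: a = 3.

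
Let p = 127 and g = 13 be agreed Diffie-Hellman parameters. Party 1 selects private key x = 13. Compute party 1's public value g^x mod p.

Public value = 13^13 mod 127.
13^1 ≡ 13 (mod 127)
13^2 = (13^1)^2 ≡ 13^2 = 169 ≡ 42 (mod 127)
13^4 = (13^2)^2 ≡ 42^2 = 1764 ≡ 113 (mod 127)
13^8 = (13^4)^2 ≡ 113^2 = 12769 ≡ 69 (mod 127)
13^13 = 13^8 · 13^4 · 13^1 ≡ 69 · 113 · 13 ≡ 15 (mod 127).

15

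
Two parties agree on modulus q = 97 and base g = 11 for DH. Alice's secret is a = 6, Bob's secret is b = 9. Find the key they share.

Bob sends B = g^b mod q = 11^9 mod 97.
11^1 ≡ 11 (mod 97)
11^2 = (11^1)^2 ≡ 11^2 = 121 ≡ 24 (mod 97)
11^4 = (11^2)^2 ≡ 24^2 = 576 ≡ 91 (mod 97)
11^8 = (11^4)^2 ≡ 91^2 = 8281 ≡ 36 (mod 97)
11^9 = 11^8 · 11^1 ≡ 36 · 11 ≡ 8 (mod 97).
So B = 8. Alice then computes K = B^a mod q = 8^6 mod 97.
8^1 ≡ 8 (mod 97)
8^2 = (8^1)^2 ≡ 8^2 = 64 ≡ 64 (mod 97)
8^4 = (8^2)^2 ≡ 64^2 = 4096 ≡ 22 (mod 97)
8^6 = 8^4 · 8^2 ≡ 22 · 64 ≡ 50 (mod 97).

50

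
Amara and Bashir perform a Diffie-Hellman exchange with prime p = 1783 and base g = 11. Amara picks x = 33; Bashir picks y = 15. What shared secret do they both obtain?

Amara sends A = g^x mod p = 11^33 mod 1783.
11^1 ≡ 11 (mod 1783)
11^2 = (11^1)^2 ≡ 11^2 = 121 ≡ 121 (mod 1783)
11^4 = (11^2)^2 ≡ 121^2 = 14641 ≡ 377 (mod 1783)
11^8 = (11^4)^2 ≡ 377^2 = 142129 ≡ 1272 (mod 1783)
11^16 = (11^8)^2 ≡ 1272^2 = 1617984 ≡ 803 (mod 1783)
11^32 = (11^16)^2 ≡ 803^2 = 644809 ≡ 1146 (mod 1783)
11^33 = 11^32 · 11^1 ≡ 1146 · 11 ≡ 125 (mod 1783).
So A = 125. Bashir then computes K = A^y mod p = 125^15 mod 1783.
125^1 ≡ 125 (mod 1783)
125^2 = (125^1)^2 ≡ 125^2 = 15625 ≡ 1361 (mod 1783)
125^4 = (125^2)^2 ≡ 1361^2 = 1852321 ≡ 1567 (mod 1783)
125^8 = (125^4)^2 ≡ 1567^2 = 2455489 ≡ 298 (mod 1783)
125^15 = 125^8 · 125^4 · 125^2 · 125^1 ≡ 298 · 1567 · 1361 · 125 ≡ 525 (mod 1783).

525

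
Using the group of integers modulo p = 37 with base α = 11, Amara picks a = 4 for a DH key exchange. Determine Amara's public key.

Public value = 11^4 (mod 37).
11^1 ≡ 11 (mod 37)
11^2 = (11^1)^2 ≡ 11^2 = 121 ≡ 10 (mod 37)
11^4 = (11^2)^2 ≡ 10^2 = 100 ≡ 26 (mod 37)

26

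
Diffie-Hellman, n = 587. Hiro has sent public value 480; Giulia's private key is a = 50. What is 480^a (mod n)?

100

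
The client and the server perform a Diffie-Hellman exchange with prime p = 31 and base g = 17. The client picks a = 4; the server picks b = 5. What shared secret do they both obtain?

5

The server sends B = g^b mod p = 17^5 mod 31.
17^1 ≡ 17 (mod 31)
17^2 = (17^1)^2 ≡ 17^2 = 289 ≡ 10 (mod 31)
17^4 = (17^2)^2 ≡ 10^2 = 100 ≡ 7 (mod 31)
17^5 = 17^4 · 17^1 ≡ 7 · 17 ≡ 26 (mod 31).
So B = 26. The client then computes K = B^a mod p = 26^4 mod 31.
26^1 ≡ 26 (mod 31)
26^2 = (26^1)^2 ≡ 26^2 = 676 ≡ 25 (mod 31)
26^4 = (26^2)^2 ≡ 25^2 = 625 ≡ 5 (mod 31)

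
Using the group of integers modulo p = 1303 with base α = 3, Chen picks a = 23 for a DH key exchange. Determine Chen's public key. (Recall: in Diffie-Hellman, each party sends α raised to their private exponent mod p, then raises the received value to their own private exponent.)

739

Public value = 3^23 mod 1303.
3^1 ≡ 3 (mod 1303)
3^2 = (3^1)^2 ≡ 3^2 = 9 ≡ 9 (mod 1303)
3^4 = (3^2)^2 ≡ 9^2 = 81 ≡ 81 (mod 1303)
3^8 = (3^4)^2 ≡ 81^2 = 6561 ≡ 46 (mod 1303)
3^16 = (3^8)^2 ≡ 46^2 = 2116 ≡ 813 (mod 1303)
3^23 = 3^16 · 3^4 · 3^2 · 3^1 ≡ 813 · 81 · 9 · 3 ≡ 739 (mod 1303).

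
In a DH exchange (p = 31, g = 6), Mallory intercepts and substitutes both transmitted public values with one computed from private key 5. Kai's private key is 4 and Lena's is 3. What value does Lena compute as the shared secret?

Lena receives Mallory's public value M = 6^5 mod 31 instead of the honest one.
6^1 ≡ 6 (mod 31)
6^2 = (6^1)^2 ≡ 6^2 = 36 ≡ 5 (mod 31)
6^4 = (6^2)^2 ≡ 5^2 = 25 ≡ 25 (mod 31)
6^5 = 6^4 · 6^1 ≡ 25 · 6 ≡ 26 (mod 31).
So M = 26. Lena computes K = M^3 mod 31.
26^1 ≡ 26 (mod 31)
26^2 = (26^1)^2 ≡ 26^2 = 676 ≡ 25 (mod 31)
26^3 = 26^2 · 26^1 ≡ 25 · 26 ≡ 30 (mod 31).

30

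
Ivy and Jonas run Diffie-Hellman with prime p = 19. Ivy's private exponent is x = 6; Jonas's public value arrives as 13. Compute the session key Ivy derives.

11

Shared key K = 13^6 mod 19.
13^1 ≡ 13 (mod 19)
13^2 = (13^1)^2 ≡ 13^2 = 169 ≡ 17 (mod 19)
13^4 = (13^2)^2 ≡ 17^2 = 289 ≡ 4 (mod 19)
13^6 = 13^4 · 13^2 ≡ 4 · 17 ≡ 11 (mod 19).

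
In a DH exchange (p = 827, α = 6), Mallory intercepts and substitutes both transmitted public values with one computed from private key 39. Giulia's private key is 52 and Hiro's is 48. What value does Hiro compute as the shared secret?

616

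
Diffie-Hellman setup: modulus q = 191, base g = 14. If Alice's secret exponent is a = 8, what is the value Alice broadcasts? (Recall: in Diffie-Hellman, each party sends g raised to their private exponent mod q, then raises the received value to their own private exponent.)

52

Public value = 14^8 mod 191.
14^1 ≡ 14 (mod 191)
14^2 = (14^1)^2 ≡ 14^2 = 196 ≡ 5 (mod 191)
14^4 = (14^2)^2 ≡ 5^2 = 25 ≡ 25 (mod 191)
14^8 = (14^4)^2 ≡ 25^2 = 625 ≡ 52 (mod 191)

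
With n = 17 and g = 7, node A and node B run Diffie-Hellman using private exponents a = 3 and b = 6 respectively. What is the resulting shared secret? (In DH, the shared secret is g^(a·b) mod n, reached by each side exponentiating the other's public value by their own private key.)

Node B sends B = g^b mod n = 7^6 mod 17.
7^1 ≡ 7 (mod 17)
7^2 = (7^1)^2 ≡ 7^2 = 49 ≡ 15 (mod 17)
7^4 = (7^2)^2 ≡ 15^2 = 225 ≡ 4 (mod 17)
7^6 = 7^4 · 7^2 ≡ 4 · 15 ≡ 9 (mod 17).
So B = 9. Node A then computes K = B^a mod n = 9^3 mod 17.
9^1 ≡ 9 (mod 17)
9^2 = (9^1)^2 ≡ 9^2 = 81 ≡ 13 (mod 17)
9^3 = 9^2 · 9^1 ≡ 13 · 9 ≡ 15 (mod 17).

15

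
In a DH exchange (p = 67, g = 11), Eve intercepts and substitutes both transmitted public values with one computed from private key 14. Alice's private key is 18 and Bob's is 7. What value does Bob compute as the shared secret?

6

Bob receives Eve's public value M = 11^14 mod 67 instead of the honest one.
11^1 ≡ 11 (mod 67)
11^2 = (11^1)^2 ≡ 11^2 = 121 ≡ 54 (mod 67)
11^4 = (11^2)^2 ≡ 54^2 = 2916 ≡ 35 (mod 67)
11^8 = (11^4)^2 ≡ 35^2 = 1225 ≡ 19 (mod 67)
11^14 = 11^8 · 11^4 · 11^2 ≡ 19 · 35 · 54 ≡ 65 (mod 67).
So M = 65. Bob computes K = M^7 mod 67.
65^1 ≡ 65 (mod 67)
65^2 = (65^1)^2 ≡ 65^2 = 4225 ≡ 4 (mod 67)
65^4 = (65^2)^2 ≡ 4^2 = 16 ≡ 16 (mod 67)
65^7 = 65^4 · 65^2 · 65^1 ≡ 16 · 4 · 65 ≡ 6 (mod 67).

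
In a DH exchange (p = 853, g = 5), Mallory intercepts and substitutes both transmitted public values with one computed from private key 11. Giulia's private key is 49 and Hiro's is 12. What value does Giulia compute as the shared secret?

707

Giulia receives Mallory's public value M = 5^11 mod 853 instead of the honest one.
5^1 ≡ 5 (mod 853)
5^2 = (5^1)^2 ≡ 5^2 = 25 ≡ 25 (mod 853)
5^4 = (5^2)^2 ≡ 25^2 = 625 ≡ 625 (mod 853)
5^8 = (5^4)^2 ≡ 625^2 = 390625 ≡ 804 (mod 853)
5^11 = 5^8 · 5^2 · 5^1 ≡ 804 · 25 · 5 ≡ 699 (mod 853).
So M = 699. Giulia computes K = M^49 mod 853.
699^1 ≡ 699 (mod 853)
699^2 = (699^1)^2 ≡ 699^2 = 488601 ≡ 685 (mod 853)
699^4 = (699^2)^2 ≡ 685^2 = 469225 ≡ 75 (mod 853)
699^8 = (699^4)^2 ≡ 75^2 = 5625 ≡ 507 (mod 853)
699^16 = (699^8)^2 ≡ 507^2 = 257049 ≡ 296 (mod 853)
699^32 = (699^16)^2 ≡ 296^2 = 87616 ≡ 610 (mod 853)
699^49 = 699^32 · 699^16 · 699^1 ≡ 610 · 296 · 699 ≡ 707 (mod 853).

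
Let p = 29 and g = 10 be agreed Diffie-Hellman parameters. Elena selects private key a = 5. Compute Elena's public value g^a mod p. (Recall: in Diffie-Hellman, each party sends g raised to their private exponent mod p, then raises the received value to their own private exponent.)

Public value = 10^5 mod 29.
10^1 ≡ 10 (mod 29)
10^2 = (10^1)^2 ≡ 10^2 = 100 ≡ 13 (mod 29)
10^4 = (10^2)^2 ≡ 13^2 = 169 ≡ 24 (mod 29)
10^5 = 10^4 · 10^1 ≡ 24 · 10 ≡ 8 (mod 29).

8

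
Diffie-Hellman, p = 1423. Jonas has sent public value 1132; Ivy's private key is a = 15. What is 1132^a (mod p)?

443

Shared key K = 1132^15 mod 1423.
1132^1 ≡ 1132 (mod 1423)
1132^2 = (1132^1)^2 ≡ 1132^2 = 1281424 ≡ 724 (mod 1423)
1132^4 = (1132^2)^2 ≡ 724^2 = 524176 ≡ 512 (mod 1423)
1132^8 = (1132^4)^2 ≡ 512^2 = 262144 ≡ 312 (mod 1423)
1132^15 = 1132^8 · 1132^4 · 1132^2 · 1132^1 ≡ 312 · 512 · 724 · 1132 ≡ 443 (mod 1423).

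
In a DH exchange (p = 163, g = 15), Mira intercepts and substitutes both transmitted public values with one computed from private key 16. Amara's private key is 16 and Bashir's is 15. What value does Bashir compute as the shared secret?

Bashir receives Mira's public value M = 15^16 mod 163 instead of the honest one.
15^1 ≡ 15 (mod 163)
15^2 = (15^1)^2 ≡ 15^2 = 225 ≡ 62 (mod 163)
15^4 = (15^2)^2 ≡ 62^2 = 3844 ≡ 95 (mod 163)
15^8 = (15^4)^2 ≡ 95^2 = 9025 ≡ 60 (mod 163)
15^16 = (15^8)^2 ≡ 60^2 = 3600 ≡ 14 (mod 163)
So M = 14. Bashir computes K = M^15 mod 163.
14^1 ≡ 14 (mod 163)
14^2 = (14^1)^2 ≡ 14^2 = 196 ≡ 33 (mod 163)
14^4 = (14^2)^2 ≡ 33^2 = 1089 ≡ 111 (mod 163)
14^8 = (14^4)^2 ≡ 111^2 = 12321 ≡ 96 (mod 163)
14^15 = 14^8 · 14^4 · 14^2 · 14^1 ≡ 96 · 111 · 33 · 14 ≡ 146 (mod 163).

146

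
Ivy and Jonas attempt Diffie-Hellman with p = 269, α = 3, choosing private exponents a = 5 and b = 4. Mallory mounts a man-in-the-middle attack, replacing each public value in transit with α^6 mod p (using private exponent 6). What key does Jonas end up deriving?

118

Jonas receives Mallory's public value M = 3^6 mod 269 instead of the honest one.
3^1 ≡ 3 (mod 269)
3^2 = (3^1)^2 ≡ 3^2 = 9 ≡ 9 (mod 269)
3^4 = (3^2)^2 ≡ 9^2 = 81 ≡ 81 (mod 269)
3^6 = 3^4 · 3^2 ≡ 81 · 9 ≡ 191 (mod 269).
So M = 191. Jonas computes K = M^4 mod 269.
191^1 ≡ 191 (mod 269)
191^2 = (191^1)^2 ≡ 191^2 = 36481 ≡ 166 (mod 269)
191^4 = (191^2)^2 ≡ 166^2 = 27556 ≡ 118 (mod 269)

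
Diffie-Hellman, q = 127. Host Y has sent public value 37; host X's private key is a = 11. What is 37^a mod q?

Shared key K = 37^11 mod 127.
37^1 ≡ 37 (mod 127)
37^2 = (37^1)^2 ≡ 37^2 = 1369 ≡ 99 (mod 127)
37^4 = (37^2)^2 ≡ 99^2 = 9801 ≡ 22 (mod 127)
37^8 = (37^4)^2 ≡ 22^2 = 484 ≡ 103 (mod 127)
37^11 = 37^8 · 37^2 · 37^1 ≡ 103 · 99 · 37 ≡ 99 (mod 127).

99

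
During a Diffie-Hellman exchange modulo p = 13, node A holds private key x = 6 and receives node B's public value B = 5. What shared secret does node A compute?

12

Shared key K = 5^6 mod 13.
5^1 ≡ 5 (mod 13)
5^2 = (5^1)^2 ≡ 5^2 = 25 ≡ 12 (mod 13)
5^4 = (5^2)^2 ≡ 12^2 = 144 ≡ 1 (mod 13)
5^6 = 5^4 · 5^2 ≡ 1 · 12 ≡ 12 (mod 13).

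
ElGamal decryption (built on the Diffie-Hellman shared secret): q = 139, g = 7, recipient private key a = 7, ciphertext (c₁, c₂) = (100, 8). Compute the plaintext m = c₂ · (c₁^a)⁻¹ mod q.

23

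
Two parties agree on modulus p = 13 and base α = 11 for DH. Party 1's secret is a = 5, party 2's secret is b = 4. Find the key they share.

9

Party 2 sends B = α^b mod p = 11^4 mod 13.
11^1 ≡ 11 (mod 13)
11^2 = (11^1)^2 ≡ 11^2 = 121 ≡ 4 (mod 13)
11^4 = (11^2)^2 ≡ 4^2 = 16 ≡ 3 (mod 13)
So B = 3. Party 1 then computes K = B^a mod p = 3^5 mod 13.
3^1 ≡ 3 (mod 13)
3^2 = (3^1)^2 ≡ 3^2 = 9 ≡ 9 (mod 13)
3^4 = (3^2)^2 ≡ 9^2 = 81 ≡ 3 (mod 13)
3^5 = 3^4 · 3^1 ≡ 3 · 3 ≡ 9 (mod 13).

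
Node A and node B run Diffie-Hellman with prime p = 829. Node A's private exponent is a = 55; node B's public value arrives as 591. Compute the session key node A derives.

558

Shared key K = 591^55 mod 829.
591^1 ≡ 591 (mod 829)
591^2 = (591^1)^2 ≡ 591^2 = 349281 ≡ 272 (mod 829)
591^4 = (591^2)^2 ≡ 272^2 = 73984 ≡ 203 (mod 829)
591^8 = (591^4)^2 ≡ 203^2 = 41209 ≡ 588 (mod 829)
591^16 = (591^8)^2 ≡ 588^2 = 345744 ≡ 51 (mod 829)
591^32 = (591^16)^2 ≡ 51^2 = 2601 ≡ 114 (mod 829)
591^55 = 591^32 · 591^16 · 591^4 · 591^2 · 591^1 ≡ 114 · 51 · 203 · 272 · 591 ≡ 558 (mod 829).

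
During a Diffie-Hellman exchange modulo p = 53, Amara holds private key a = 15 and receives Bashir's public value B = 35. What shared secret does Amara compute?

Shared key K = 35^15 mod 53.
35^1 ≡ 35 (mod 53)
35^2 = (35^1)^2 ≡ 35^2 = 1225 ≡ 6 (mod 53)
35^4 = (35^2)^2 ≡ 6^2 = 36 ≡ 36 (mod 53)
35^8 = (35^4)^2 ≡ 36^2 = 1296 ≡ 24 (mod 53)
35^15 = 35^8 · 35^4 · 35^2 · 35^1 ≡ 24 · 36 · 6 · 35 ≡ 21 (mod 53).

21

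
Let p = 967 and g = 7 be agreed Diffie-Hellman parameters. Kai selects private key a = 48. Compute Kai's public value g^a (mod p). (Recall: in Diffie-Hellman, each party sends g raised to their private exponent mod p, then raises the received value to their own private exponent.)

Public value = 7^48 (mod 967).
7^1 ≡ 7 (mod 967)
7^2 = (7^1)^2 ≡ 7^2 = 49 ≡ 49 (mod 967)
7^4 = (7^2)^2 ≡ 49^2 = 2401 ≡ 467 (mod 967)
7^8 = (7^4)^2 ≡ 467^2 = 218089 ≡ 514 (mod 967)
7^16 = (7^8)^2 ≡ 514^2 = 264196 ≡ 205 (mod 967)
7^32 = (7^16)^2 ≡ 205^2 = 42025 ≡ 444 (mod 967)
7^48 = 7^32 · 7^16 ≡ 444 · 205 ≡ 122 (mod 967).

122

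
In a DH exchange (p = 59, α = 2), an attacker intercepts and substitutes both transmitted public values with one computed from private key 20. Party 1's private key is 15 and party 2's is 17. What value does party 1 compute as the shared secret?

21

Party 1 receives an attacker's public value M = 2^20 mod 59 instead of the honest one.
2^1 ≡ 2 (mod 59)
2^2 = (2^1)^2 ≡ 2^2 = 4 ≡ 4 (mod 59)
2^4 = (2^2)^2 ≡ 4^2 = 16 ≡ 16 (mod 59)
2^8 = (2^4)^2 ≡ 16^2 = 256 ≡ 20 (mod 59)
2^16 = (2^8)^2 ≡ 20^2 = 400 ≡ 46 (mod 59)
2^20 = 2^16 · 2^4 ≡ 46 · 16 ≡ 28 (mod 59).
So M = 28. Party 1 computes K = M^15 mod 59.
28^1 ≡ 28 (mod 59)
28^2 = (28^1)^2 ≡ 28^2 = 784 ≡ 17 (mod 59)
28^4 = (28^2)^2 ≡ 17^2 = 289 ≡ 53 (mod 59)
28^8 = (28^4)^2 ≡ 53^2 = 2809 ≡ 36 (mod 59)
28^15 = 28^8 · 28^4 · 28^2 · 28^1 ≡ 36 · 53 · 17 · 28 ≡ 21 (mod 59).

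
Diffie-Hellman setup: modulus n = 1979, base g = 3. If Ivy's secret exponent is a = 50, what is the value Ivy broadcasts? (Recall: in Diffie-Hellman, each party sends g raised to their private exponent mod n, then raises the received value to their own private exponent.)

Public value = 3^50 mod 1979.
3^1 ≡ 3 (mod 1979)
3^2 = (3^1)^2 ≡ 3^2 = 9 ≡ 9 (mod 1979)
3^4 = (3^2)^2 ≡ 9^2 = 81 ≡ 81 (mod 1979)
3^8 = (3^4)^2 ≡ 81^2 = 6561 ≡ 624 (mod 1979)
3^16 = (3^8)^2 ≡ 624^2 = 389376 ≡ 1492 (mod 1979)
3^32 = (3^16)^2 ≡ 1492^2 = 2226064 ≡ 1668 (mod 1979)
3^50 = 3^32 · 3^16 · 3^2 ≡ 1668 · 1492 · 9 ≡ 1561 (mod 1979).

1561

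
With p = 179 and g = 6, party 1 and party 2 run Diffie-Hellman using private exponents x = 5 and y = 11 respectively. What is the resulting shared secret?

53

Party 2 sends B = g^y mod p = 6^11 mod 179.
6^1 ≡ 6 (mod 179)
6^2 = (6^1)^2 ≡ 6^2 = 36 ≡ 36 (mod 179)
6^4 = (6^2)^2 ≡ 36^2 = 1296 ≡ 43 (mod 179)
6^8 = (6^4)^2 ≡ 43^2 = 1849 ≡ 59 (mod 179)
6^11 = 6^8 · 6^2 · 6^1 ≡ 59 · 36 · 6 ≡ 35 (mod 179).
So B = 35. Party 1 then computes K = B^x mod p = 35^5 mod 179.
35^1 ≡ 35 (mod 179)
35^2 = (35^1)^2 ≡ 35^2 = 1225 ≡ 151 (mod 179)
35^4 = (35^2)^2 ≡ 151^2 = 22801 ≡ 68 (mod 179)
35^5 = 35^4 · 35^1 ≡ 68 · 35 ≡ 53 (mod 179).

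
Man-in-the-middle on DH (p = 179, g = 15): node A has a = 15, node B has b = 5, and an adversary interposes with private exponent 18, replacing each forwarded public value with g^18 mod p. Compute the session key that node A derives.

Node A receives an adversary's public value M = 15^18 mod 179 instead of the honest one.
15^1 ≡ 15 (mod 179)
15^2 = (15^1)^2 ≡ 15^2 = 225 ≡ 46 (mod 179)
15^4 = (15^2)^2 ≡ 46^2 = 2116 ≡ 147 (mod 179)
15^8 = (15^4)^2 ≡ 147^2 = 21609 ≡ 129 (mod 179)
15^16 = (15^8)^2 ≡ 129^2 = 16641 ≡ 173 (mod 179)
15^18 = 15^16 · 15^2 ≡ 173 · 46 ≡ 82 (mod 179).
So M = 82. Node A computes K = M^15 mod 179.
82^1 ≡ 82 (mod 179)
82^2 = (82^1)^2 ≡ 82^2 = 6724 ≡ 101 (mod 179)
82^4 = (82^2)^2 ≡ 101^2 = 10201 ≡ 177 (mod 179)
82^8 = (82^4)^2 ≡ 177^2 = 31329 ≡ 4 (mod 179)
82^15 = 82^8 · 82^4 · 82^2 · 82^1 ≡ 4 · 177 · 101 · 82 ≡ 153 (mod 179).

153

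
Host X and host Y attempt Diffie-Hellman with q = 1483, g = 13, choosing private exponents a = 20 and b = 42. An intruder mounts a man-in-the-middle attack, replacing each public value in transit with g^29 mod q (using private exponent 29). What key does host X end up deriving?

60

Host X receives an intruder's public value M = 13^29 mod 1483 instead of the honest one.
13^1 ≡ 13 (mod 1483)
13^2 = (13^1)^2 ≡ 13^2 = 169 ≡ 169 (mod 1483)
13^4 = (13^2)^2 ≡ 169^2 = 28561 ≡ 384 (mod 1483)
13^8 = (13^4)^2 ≡ 384^2 = 147456 ≡ 639 (mod 1483)
13^16 = (13^8)^2 ≡ 639^2 = 408321 ≡ 496 (mod 1483)
13^29 = 13^16 · 13^8 · 13^4 · 13^1 ≡ 496 · 639 · 384 · 13 ≡ 1408 (mod 1483).
So M = 1408. Host X computes K = M^20 mod 1483.
1408^1 ≡ 1408 (mod 1483)
1408^2 = (1408^1)^2 ≡ 1408^2 = 1982464 ≡ 1176 (mod 1483)
1408^4 = (1408^2)^2 ≡ 1176^2 = 1382976 ≡ 820 (mod 1483)
1408^8 = (1408^4)^2 ≡ 820^2 = 672400 ≡ 601 (mod 1483)
1408^16 = (1408^8)^2 ≡ 601^2 = 361201 ≡ 832 (mod 1483)
1408^20 = 1408^16 · 1408^4 ≡ 832 · 820 ≡ 60 (mod 1483).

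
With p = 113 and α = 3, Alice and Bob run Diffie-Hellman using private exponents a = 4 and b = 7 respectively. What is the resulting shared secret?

98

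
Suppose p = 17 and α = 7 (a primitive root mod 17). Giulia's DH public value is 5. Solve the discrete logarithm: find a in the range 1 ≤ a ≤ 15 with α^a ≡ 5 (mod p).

15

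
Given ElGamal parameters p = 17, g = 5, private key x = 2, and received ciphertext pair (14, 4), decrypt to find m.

8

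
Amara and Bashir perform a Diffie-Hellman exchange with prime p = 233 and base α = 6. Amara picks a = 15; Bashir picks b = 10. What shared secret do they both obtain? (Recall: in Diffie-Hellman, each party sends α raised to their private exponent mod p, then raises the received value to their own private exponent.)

Amara sends A = α^a mod p = 6^15 mod 233.
6^1 ≡ 6 (mod 233)
6^2 = (6^1)^2 ≡ 6^2 = 36 ≡ 36 (mod 233)
6^4 = (6^2)^2 ≡ 36^2 = 1296 ≡ 131 (mod 233)
6^8 = (6^4)^2 ≡ 131^2 = 17161 ≡ 152 (mod 233)
6^15 = 6^8 · 6^4 · 6^2 · 6^1 ≡ 152 · 131 · 36 · 6 ≡ 45 (mod 233).
So A = 45. Bashir then computes K = A^b mod p = 45^10 mod 233.
45^1 ≡ 45 (mod 233)
45^2 = (45^1)^2 ≡ 45^2 = 2025 ≡ 161 (mod 233)
45^4 = (45^2)^2 ≡ 161^2 = 25921 ≡ 58 (mod 233)
45^8 = (45^4)^2 ≡ 58^2 = 3364 ≡ 102 (mod 233)
45^10 = 45^8 · 45^2 ≡ 102 · 161 ≡ 112 (mod 233).

112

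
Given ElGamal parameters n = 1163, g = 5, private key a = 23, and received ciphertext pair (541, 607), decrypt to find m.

1087

Shared mask s = c₁^a mod n = 541^23 mod 1163.
541^1 ≡ 541 (mod 1163)
541^2 = (541^1)^2 ≡ 541^2 = 292681 ≡ 768 (mod 1163)
541^4 = (541^2)^2 ≡ 768^2 = 589824 ≡ 183 (mod 1163)
541^8 = (541^4)^2 ≡ 183^2 = 33489 ≡ 925 (mod 1163)
541^16 = (541^8)^2 ≡ 925^2 = 855625 ≡ 820 (mod 1163)
541^23 = 541^16 · 541^4 · 541^2 · 541^1 ≡ 820 · 183 · 768 · 541 ≡ 497 (mod 1163).
So s = 497; s⁻¹ ≡ 1046 (mod 1163).
m = c₂ · s⁻¹ mod 1163 = 607 · 1046 mod 1163 = 1087.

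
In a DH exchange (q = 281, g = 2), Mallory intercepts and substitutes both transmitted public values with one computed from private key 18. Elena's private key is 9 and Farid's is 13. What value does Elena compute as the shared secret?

98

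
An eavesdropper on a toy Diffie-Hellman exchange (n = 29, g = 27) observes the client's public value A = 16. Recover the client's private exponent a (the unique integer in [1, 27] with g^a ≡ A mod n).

4

Try successive powers of 27 modulo 29:
27^1 ≡ 27
27^2 ≡ 4
27^3 ≡ 21
27^4 ≡ 16
Found: a = 4.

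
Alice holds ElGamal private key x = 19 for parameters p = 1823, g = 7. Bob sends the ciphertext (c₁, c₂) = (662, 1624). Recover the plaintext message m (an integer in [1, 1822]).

Shared mask s = c₁^x mod p = 662^19 mod 1823.
662^1 ≡ 662 (mod 1823)
662^2 = (662^1)^2 ≡ 662^2 = 438244 ≡ 724 (mod 1823)
662^4 = (662^2)^2 ≡ 724^2 = 524176 ≡ 975 (mod 1823)
662^8 = (662^4)^2 ≡ 975^2 = 950625 ≡ 842 (mod 1823)
662^16 = (662^8)^2 ≡ 842^2 = 708964 ≡ 1640 (mod 1823)
662^19 = 662^16 · 662^2 · 662^1 ≡ 1640 · 724 · 662 ≡ 295 (mod 1823).
So s = 295; s⁻¹ ≡ 791 (mod 1823).
m = c₂ · s⁻¹ mod 1823 = 1624 · 791 mod 1823 = 1192.

1192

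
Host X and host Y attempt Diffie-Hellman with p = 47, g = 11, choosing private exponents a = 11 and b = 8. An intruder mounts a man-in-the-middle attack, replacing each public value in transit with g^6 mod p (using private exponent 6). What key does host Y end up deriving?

Host Y receives an intruder's public value M = 11^6 mod 47 instead of the honest one.
11^1 ≡ 11 (mod 47)
11^2 = (11^1)^2 ≡ 11^2 = 121 ≡ 27 (mod 47)
11^4 = (11^2)^2 ≡ 27^2 = 729 ≡ 24 (mod 47)
11^6 = 11^4 · 11^2 ≡ 24 · 27 ≡ 37 (mod 47).
So M = 37. Host Y computes K = M^8 mod 47.
37^1 ≡ 37 (mod 47)
37^2 = (37^1)^2 ≡ 37^2 = 1369 ≡ 6 (mod 47)
37^4 = (37^2)^2 ≡ 6^2 = 36 ≡ 36 (mod 47)
37^8 = (37^4)^2 ≡ 36^2 = 1296 ≡ 27 (mod 47)

27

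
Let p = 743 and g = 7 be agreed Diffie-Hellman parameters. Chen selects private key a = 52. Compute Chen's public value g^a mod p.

Public value = 7^52 mod 743.
7^1 ≡ 7 (mod 743)
7^2 = (7^1)^2 ≡ 7^2 = 49 ≡ 49 (mod 743)
7^4 = (7^2)^2 ≡ 49^2 = 2401 ≡ 172 (mod 743)
7^8 = (7^4)^2 ≡ 172^2 = 29584 ≡ 607 (mod 743)
7^16 = (7^8)^2 ≡ 607^2 = 368449 ≡ 664 (mod 743)
7^32 = (7^16)^2 ≡ 664^2 = 440896 ≡ 297 (mod 743)
7^52 = 7^32 · 7^16 · 7^4 ≡ 297 · 664 · 172 ≡ 340 (mod 743).

340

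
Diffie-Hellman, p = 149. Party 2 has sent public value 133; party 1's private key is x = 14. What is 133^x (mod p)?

104

Shared key K = 133^14 mod 149.
133^1 ≡ 133 (mod 149)
133^2 = (133^1)^2 ≡ 133^2 = 17689 ≡ 107 (mod 149)
133^4 = (133^2)^2 ≡ 107^2 = 11449 ≡ 125 (mod 149)
133^8 = (133^4)^2 ≡ 125^2 = 15625 ≡ 129 (mod 149)
133^14 = 133^8 · 133^4 · 133^2 ≡ 129 · 125 · 107 ≡ 104 (mod 149).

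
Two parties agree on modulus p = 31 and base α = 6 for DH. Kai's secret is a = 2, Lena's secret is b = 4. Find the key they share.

5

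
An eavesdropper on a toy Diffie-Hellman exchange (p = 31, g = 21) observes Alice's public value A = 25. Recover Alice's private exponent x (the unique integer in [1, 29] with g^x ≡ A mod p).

Try successive powers of 21 modulo 31:
21^1 ≡ 21
21^2 ≡ 7
21^3 ≡ 23
21^4 ≡ 18
21^5 ≡ 6
21^6 ≡ 2
21^7 ≡ 11
21^8 ≡ 14
21^9 ≡ 15
21^10 ≡ 5
21^11 ≡ 12
21^12 ≡ 4
21^13 ≡ 22
21^14 ≡ 28
21^15 ≡ 30
21^16 ≡ 10
21^17 ≡ 24
21^18 ≡ 8
21^19 ≡ 13
21^20 ≡ 25
Found: x = 20.

20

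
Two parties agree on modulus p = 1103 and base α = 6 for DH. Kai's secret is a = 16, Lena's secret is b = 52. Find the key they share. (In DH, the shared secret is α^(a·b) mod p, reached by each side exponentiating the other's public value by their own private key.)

Lena sends B = α^b mod p = 6^52 mod 1103.
6^1 ≡ 6 (mod 1103)
6^2 = (6^1)^2 ≡ 6^2 = 36 ≡ 36 (mod 1103)
6^4 = (6^2)^2 ≡ 36^2 = 1296 ≡ 193 (mod 1103)
6^8 = (6^4)^2 ≡ 193^2 = 37249 ≡ 850 (mod 1103)
6^16 = (6^8)^2 ≡ 850^2 = 722500 ≡ 35 (mod 1103)
6^32 = (6^16)^2 ≡ 35^2 = 1225 ≡ 122 (mod 1103)
6^52 = 6^32 · 6^16 · 6^4 ≡ 122 · 35 · 193 ≡ 169 (mod 1103).
So B = 169. Kai then computes K = B^a mod p = 169^16 mod 1103.
169^1 ≡ 169 (mod 1103)
169^2 = (169^1)^2 ≡ 169^2 = 28561 ≡ 986 (mod 1103)
169^4 = (169^2)^2 ≡ 986^2 = 972196 ≡ 453 (mod 1103)
169^8 = (169^4)^2 ≡ 453^2 = 205209 ≡ 51 (mod 1103)
169^16 = (169^8)^2 ≡ 51^2 = 2601 ≡ 395 (mod 1103)

395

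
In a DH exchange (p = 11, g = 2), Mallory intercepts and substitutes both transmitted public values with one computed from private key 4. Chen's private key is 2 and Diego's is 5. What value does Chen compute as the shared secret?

Chen receives Mallory's public value M = 2^4 mod 11 instead of the honest one.
2^1 ≡ 2 (mod 11)
2^2 = (2^1)^2 ≡ 2^2 = 4 ≡ 4 (mod 11)
2^4 = (2^2)^2 ≡ 4^2 = 16 ≡ 5 (mod 11)
So M = 5. Chen computes K = M^2 mod 11.
5^1 ≡ 5 (mod 11)
5^2 = (5^1)^2 ≡ 5^2 = 25 ≡ 3 (mod 11)

3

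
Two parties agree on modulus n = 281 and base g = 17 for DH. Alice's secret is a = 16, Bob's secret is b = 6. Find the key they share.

Alice sends A = g^a mod n = 17^16 mod 281.
17^1 ≡ 17 (mod 281)
17^2 = (17^1)^2 ≡ 17^2 = 289 ≡ 8 (mod 281)
17^4 = (17^2)^2 ≡ 8^2 = 64 ≡ 64 (mod 281)
17^8 = (17^4)^2 ≡ 64^2 = 4096 ≡ 162 (mod 281)
17^16 = (17^8)^2 ≡ 162^2 = 26244 ≡ 111 (mod 281)
So A = 111. Bob then computes K = A^b mod n = 111^6 mod 281.
111^1 ≡ 111 (mod 281)
111^2 = (111^1)^2 ≡ 111^2 = 12321 ≡ 238 (mod 281)
111^4 = (111^2)^2 ≡ 238^2 = 56644 ≡ 163 (mod 281)
111^6 = 111^4 · 111^2 ≡ 163 · 238 ≡ 16 (mod 281).

16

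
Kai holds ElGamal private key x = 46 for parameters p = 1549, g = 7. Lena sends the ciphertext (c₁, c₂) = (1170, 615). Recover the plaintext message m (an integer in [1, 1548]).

Shared mask s = c₁^x mod p = 1170^46 mod 1549.
1170^1 ≡ 1170 (mod 1549)
1170^2 = (1170^1)^2 ≡ 1170^2 = 1368900 ≡ 1133 (mod 1549)
1170^4 = (1170^2)^2 ≡ 1133^2 = 1283689 ≡ 1117 (mod 1549)
1170^8 = (1170^4)^2 ≡ 1117^2 = 1247689 ≡ 744 (mod 1549)
1170^16 = (1170^8)^2 ≡ 744^2 = 553536 ≡ 543 (mod 1549)
1170^32 = (1170^16)^2 ≡ 543^2 = 294849 ≡ 539 (mod 1549)
1170^46 = 1170^32 · 1170^8 · 1170^4 · 1170^2 ≡ 539 · 744 · 1117 · 1133 ≡ 1296 (mod 1549).
So s = 1296; s⁻¹ ≡ 300 (mod 1549).
m = c₂ · s⁻¹ mod 1549 = 615 · 300 mod 1549 = 169.

169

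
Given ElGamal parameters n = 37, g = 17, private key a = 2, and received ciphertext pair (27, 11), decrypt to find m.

36

Shared mask s = c₁^a mod n = 27^2 mod 37.
27^1 ≡ 27 (mod 37)
27^2 = (27^1)^2 ≡ 27^2 = 729 ≡ 26 (mod 37)
So s = 26; s⁻¹ ≡ 10 (mod 37).
m = c₂ · s⁻¹ mod 37 = 11 · 10 mod 37 = 36.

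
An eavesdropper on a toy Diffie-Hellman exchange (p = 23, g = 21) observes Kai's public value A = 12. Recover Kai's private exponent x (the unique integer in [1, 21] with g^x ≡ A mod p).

10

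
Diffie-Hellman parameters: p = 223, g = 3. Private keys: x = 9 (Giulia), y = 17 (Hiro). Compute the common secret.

111

Hiro sends B = g^y mod p = 3^17 mod 223.
3^1 ≡ 3 (mod 223)
3^2 = (3^1)^2 ≡ 3^2 = 9 ≡ 9 (mod 223)
3^4 = (3^2)^2 ≡ 9^2 = 81 ≡ 81 (mod 223)
3^8 = (3^4)^2 ≡ 81^2 = 6561 ≡ 94 (mod 223)
3^16 = (3^8)^2 ≡ 94^2 = 8836 ≡ 139 (mod 223)
3^17 = 3^16 · 3^1 ≡ 139 · 3 ≡ 194 (mod 223).
So B = 194. Giulia then computes K = B^x mod p = 194^9 mod 223.
194^1 ≡ 194 (mod 223)
194^2 = (194^1)^2 ≡ 194^2 = 37636 ≡ 172 (mod 223)
194^4 = (194^2)^2 ≡ 172^2 = 29584 ≡ 148 (mod 223)
194^8 = (194^4)^2 ≡ 148^2 = 21904 ≡ 50 (mod 223)
194^9 = 194^8 · 194^1 ≡ 50 · 194 ≡ 111 (mod 223).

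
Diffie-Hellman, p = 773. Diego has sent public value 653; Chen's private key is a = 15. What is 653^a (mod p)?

Shared key K = 653^15 mod 773.
653^1 ≡ 653 (mod 773)
653^2 = (653^1)^2 ≡ 653^2 = 426409 ≡ 486 (mod 773)
653^4 = (653^2)^2 ≡ 486^2 = 236196 ≡ 431 (mod 773)
653^8 = (653^4)^2 ≡ 431^2 = 185761 ≡ 241 (mod 773)
653^15 = 653^8 · 653^4 · 653^2 · 653^1 ≡ 241 · 431 · 486 · 653 ≡ 12 (mod 773).

12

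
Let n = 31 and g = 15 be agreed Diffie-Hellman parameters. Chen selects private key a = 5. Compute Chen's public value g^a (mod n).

Public value = 15^5 (mod 31).
15^1 ≡ 15 (mod 31)
15^2 = (15^1)^2 ≡ 15^2 = 225 ≡ 8 (mod 31)
15^4 = (15^2)^2 ≡ 8^2 = 64 ≡ 2 (mod 31)
15^5 = 15^4 · 15^1 ≡ 2 · 15 ≡ 30 (mod 31).

30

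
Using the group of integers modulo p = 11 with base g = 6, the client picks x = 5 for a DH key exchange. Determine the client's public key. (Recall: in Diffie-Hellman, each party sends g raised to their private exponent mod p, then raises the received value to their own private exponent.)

Public value = 6^5 mod 11.
6^1 ≡ 6 (mod 11)
6^2 = (6^1)^2 ≡ 6^2 = 36 ≡ 3 (mod 11)
6^4 = (6^2)^2 ≡ 3^2 = 9 ≡ 9 (mod 11)
6^5 = 6^4 · 6^1 ≡ 9 · 6 ≡ 10 (mod 11).

10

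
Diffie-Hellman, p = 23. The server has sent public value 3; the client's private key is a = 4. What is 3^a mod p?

Shared key K = 3^4 mod 23.
3^1 ≡ 3 (mod 23)
3^2 = (3^1)^2 ≡ 3^2 = 9 ≡ 9 (mod 23)
3^4 = (3^2)^2 ≡ 9^2 = 81 ≡ 12 (mod 23)

12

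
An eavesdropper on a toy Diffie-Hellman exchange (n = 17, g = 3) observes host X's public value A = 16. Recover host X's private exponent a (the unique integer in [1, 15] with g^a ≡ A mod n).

8

Try successive powers of 3 modulo 17:
3^1 ≡ 3
3^2 ≡ 9
3^3 ≡ 10
3^4 ≡ 13
3^5 ≡ 5
3^6 ≡ 15
3^7 ≡ 11
3^8 ≡ 16
Found: a = 8.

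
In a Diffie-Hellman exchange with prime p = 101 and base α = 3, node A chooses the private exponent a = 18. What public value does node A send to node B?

Public value = 3^{18} \pmod{101}.
3^1 ≡ 3 (mod 101)
3^2 = (3^1)^2 ≡ 3^2 = 9 ≡ 9 (mod 101)
3^4 = (3^2)^2 ≡ 9^2 = 81 ≡ 81 (mod 101)
3^8 = (3^4)^2 ≡ 81^2 = 6561 ≡ 97 (mod 101)
3^16 = (3^8)^2 ≡ 97^2 = 9409 ≡ 16 (mod 101)
3^18 = 3^16 · 3^2 ≡ 16 · 9 ≡ 43 (mod 101).

43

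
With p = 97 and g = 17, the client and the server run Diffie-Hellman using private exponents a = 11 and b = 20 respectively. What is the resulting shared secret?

88

The client sends A = g^a mod p = 17^11 mod 97.
17^1 ≡ 17 (mod 97)
17^2 = (17^1)^2 ≡ 17^2 = 289 ≡ 95 (mod 97)
17^4 = (17^2)^2 ≡ 95^2 = 9025 ≡ 4 (mod 97)
17^8 = (17^4)^2 ≡ 4^2 = 16 ≡ 16 (mod 97)
17^11 = 17^8 · 17^2 · 17^1 ≡ 16 · 95 · 17 ≡ 38 (mod 97).
So A = 38. The server then computes K = A^b mod p = 38^20 mod 97.
38^1 ≡ 38 (mod 97)
38^2 = (38^1)^2 ≡ 38^2 = 1444 ≡ 86 (mod 97)
38^4 = (38^2)^2 ≡ 86^2 = 7396 ≡ 24 (mod 97)
38^8 = (38^4)^2 ≡ 24^2 = 576 ≡ 91 (mod 97)
38^16 = (38^8)^2 ≡ 91^2 = 8281 ≡ 36 (mod 97)
38^20 = 38^16 · 38^4 ≡ 36 · 24 ≡ 88 (mod 97).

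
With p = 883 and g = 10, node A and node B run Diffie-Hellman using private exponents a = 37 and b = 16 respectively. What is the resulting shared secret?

124

Node A sends A = g^a mod p = 10^37 mod 883.
10^1 ≡ 10 (mod 883)
10^2 = (10^1)^2 ≡ 10^2 = 100 ≡ 100 (mod 883)
10^4 = (10^2)^2 ≡ 100^2 = 10000 ≡ 287 (mod 883)
10^8 = (10^4)^2 ≡ 287^2 = 82369 ≡ 250 (mod 883)
10^16 = (10^8)^2 ≡ 250^2 = 62500 ≡ 690 (mod 883)
10^32 = (10^16)^2 ≡ 690^2 = 476100 ≡ 163 (mod 883)
10^37 = 10^32 · 10^4 · 10^1 ≡ 163 · 287 · 10 ≡ 703 (mod 883).
So A = 703. Node B then computes K = A^b mod p = 703^16 mod 883.
703^1 ≡ 703 (mod 883)
703^2 = (703^1)^2 ≡ 703^2 = 494209 ≡ 612 (mod 883)
703^4 = (703^2)^2 ≡ 612^2 = 374544 ≡ 152 (mod 883)
703^8 = (703^4)^2 ≡ 152^2 = 23104 ≡ 146 (mod 883)
703^16 = (703^8)^2 ≡ 146^2 = 21316 ≡ 124 (mod 883)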